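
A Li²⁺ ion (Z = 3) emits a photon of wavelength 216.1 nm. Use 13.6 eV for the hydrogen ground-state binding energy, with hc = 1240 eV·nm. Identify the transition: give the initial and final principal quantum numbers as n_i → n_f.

n_i = 8, n_f = 4

The photon energy is ΔE = hc/λ = 1240 / 216.1 = 5.738 eV.
With Z = 3, ΔE = 122.4 × (1/n_f² − 1/n_i²), so 1/n_f² − 1/n_i² = 0.04688.
Trying n_f = 4 gives 1/n_i² = 0.01562, i.e. n_i ≈ 8; this pair matches.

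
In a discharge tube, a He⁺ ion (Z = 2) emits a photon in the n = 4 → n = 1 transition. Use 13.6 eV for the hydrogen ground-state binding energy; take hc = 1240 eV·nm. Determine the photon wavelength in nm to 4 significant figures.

24.31 nm

For Z = 2 the level energies scale as Z², so the effective Rydberg energy is 13.6 × 4 = 54.40 eV.
ΔE = 54.40 × (1/1² − 1/4²) = 54.40 × 0.9375 = 51.00 eV.
λ = hc/ΔE = 1240 / 51.00 = 24.31 nm.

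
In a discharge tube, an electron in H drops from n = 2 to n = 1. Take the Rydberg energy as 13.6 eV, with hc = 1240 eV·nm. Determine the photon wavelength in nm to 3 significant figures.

ΔE = 13.60 × (1/1² − 1/2²) = 13.60 × 0.7500 = 10.20 eV.
λ = hc/ΔE = 1240 / 10.20 = 122 nm.

122 nm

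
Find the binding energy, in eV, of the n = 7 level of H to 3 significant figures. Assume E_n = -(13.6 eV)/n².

0.278 eV

E_7 = −13.60/49 = −0.278 eV, so ionization (to E = 0) requires 0.278 eV.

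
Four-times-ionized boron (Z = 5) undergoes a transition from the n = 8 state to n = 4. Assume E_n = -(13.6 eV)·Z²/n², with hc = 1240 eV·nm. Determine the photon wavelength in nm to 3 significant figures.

77.8 nm

For Z = 5 the level energies scale as Z², so the effective Rydberg energy is 13.6 × 25 = 340.0 eV.
ΔE = 340.0 × (1/4² − 1/8²) = 340.0 × 0.04688 = 15.94 eV.
λ = hc/ΔE = 1240 / 15.94 = 77.8 nm.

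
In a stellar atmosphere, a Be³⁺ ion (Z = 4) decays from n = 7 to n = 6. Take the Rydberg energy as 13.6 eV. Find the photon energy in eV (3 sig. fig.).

1.60 eV

The Bohr energies scale as Z², so for Z = 4: E_n = −217.6/n² eV.
E_7 = −217.6/49 = −4.441 eV and E_6 = −217.6/36 = −6.044 eV.
The photon energy is |E_7 − E_6| = 1.60 eV.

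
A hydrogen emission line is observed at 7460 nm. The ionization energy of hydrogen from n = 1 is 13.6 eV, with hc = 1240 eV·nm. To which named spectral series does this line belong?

ΔE = 1240/7460 = 0.1662 eV.
This matches 13.6 × (1/5² − 1/6²), so n_f = 5: the Pfund series.

Pfund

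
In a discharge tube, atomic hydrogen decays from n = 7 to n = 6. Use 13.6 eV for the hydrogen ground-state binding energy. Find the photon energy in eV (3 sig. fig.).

0.100 eV

E_7 = −13.60/49 = −0.2776 eV and E_6 = −13.60/36 = −0.3778 eV.
The photon energy is |E_7 − E_6| = 0.100 eV.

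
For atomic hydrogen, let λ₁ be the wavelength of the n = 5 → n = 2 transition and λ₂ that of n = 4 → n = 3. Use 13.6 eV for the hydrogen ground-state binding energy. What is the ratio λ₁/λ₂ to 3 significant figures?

λ ∝ 1/ΔE ∝ 1/(1/n_f² − 1/n_i²), and the Z² and hc factors cancel in the ratio.
λ₁/λ₂ = (1/3² − 1/4²)/(1/2² − 1/5²) = 0.04861/0.2100 = 0.231.

0.231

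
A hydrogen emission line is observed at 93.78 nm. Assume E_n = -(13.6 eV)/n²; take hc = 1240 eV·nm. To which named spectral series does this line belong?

ΔE = 1240/93.78 = 13.22 eV.
This matches 13.6 × (1/1² − 1/6²), so n_f = 1: the Lyman series.

Lyman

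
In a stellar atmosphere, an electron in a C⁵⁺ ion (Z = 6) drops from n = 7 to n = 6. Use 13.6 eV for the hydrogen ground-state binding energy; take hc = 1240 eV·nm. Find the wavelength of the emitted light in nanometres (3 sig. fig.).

344 nm

For Z = 6 the level energies scale as Z², so the effective Rydberg energy is 13.6 × 36 = 489.6 eV.
ΔE = 489.6 × (1/6² − 1/7²) = 489.6 × 0.007370 = 3.608 eV.
λ = hc/ΔE = 1240 / 3.608 = 344 nm.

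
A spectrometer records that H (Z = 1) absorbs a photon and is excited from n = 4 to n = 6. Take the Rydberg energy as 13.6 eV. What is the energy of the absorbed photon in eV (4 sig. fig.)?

0.4722 eV

E_6 = −13.60/36 = −0.3778 eV and E_4 = −13.60/16 = −0.8500 eV.
The photon energy is |E_6 − E_4| = 0.4722 eV.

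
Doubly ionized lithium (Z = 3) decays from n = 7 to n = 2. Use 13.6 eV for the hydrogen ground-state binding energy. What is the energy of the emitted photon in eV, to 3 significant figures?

The Bohr energies scale as Z², so for Z = 3: E_n = −122.4/n² eV.
E_7 = −122.4/49 = −2.498 eV and E_2 = −122.4/4 = −30.60 eV.
The photon energy is |E_7 − E_2| = 28.1 eV.

28.1 eV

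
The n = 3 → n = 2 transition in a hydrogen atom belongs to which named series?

The series is set by the lower level: n_f = 2 is the Balmer series.

Balmer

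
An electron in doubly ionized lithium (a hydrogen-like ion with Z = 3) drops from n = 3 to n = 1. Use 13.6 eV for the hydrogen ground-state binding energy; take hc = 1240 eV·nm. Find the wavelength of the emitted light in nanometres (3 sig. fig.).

For Z = 3 the level energies scale as Z², so the effective Rydberg energy is 13.6 × 9 = 122.4 eV.
ΔE = 122.4 × (1/1² − 1/3²) = 122.4 × 0.8889 = 108.8 eV.
λ = hc/ΔE = 1240 / 108.8 = 11.4 nm.

11.4 nm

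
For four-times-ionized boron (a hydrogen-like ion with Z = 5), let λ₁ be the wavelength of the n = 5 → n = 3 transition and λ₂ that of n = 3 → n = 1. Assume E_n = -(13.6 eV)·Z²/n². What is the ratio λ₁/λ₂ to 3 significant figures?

λ ∝ 1/ΔE ∝ 1/(1/n_f² − 1/n_i²), and the Z² and hc factors cancel in the ratio.
λ₁/λ₂ = (1/1² − 1/3²)/(1/3² − 1/5²) = 0.8889/0.07111 = 12.5.

12.5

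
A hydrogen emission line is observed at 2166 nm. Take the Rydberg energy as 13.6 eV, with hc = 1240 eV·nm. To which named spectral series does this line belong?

ΔE = 1240/2166 = 0.5725 eV.
This matches 13.6 × (1/4² − 1/7²), so n_f = 4: the Brackett series.

Brackett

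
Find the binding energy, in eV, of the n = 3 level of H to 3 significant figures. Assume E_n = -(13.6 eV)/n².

E_3 = −13.60/9 = −1.51 eV, so ionization (to E = 0) requires 1.51 eV.

1.51 eV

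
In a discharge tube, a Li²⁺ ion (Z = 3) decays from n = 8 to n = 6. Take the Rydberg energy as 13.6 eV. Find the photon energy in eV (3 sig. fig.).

The Bohr energies scale as Z², so for Z = 3: E_n = −122.4/n² eV.
E_8 = −122.4/64 = −1.913 eV and E_6 = −122.4/36 = −3.400 eV.
The photon energy is |E_8 − E_6| = 1.49 eV.

1.49 eV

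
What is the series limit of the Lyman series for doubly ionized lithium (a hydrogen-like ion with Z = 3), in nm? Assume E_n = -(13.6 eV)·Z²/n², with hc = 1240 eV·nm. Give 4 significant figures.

10.13 nm

The Lyman series has lower level n_f = 1; the series limit corresponds to n_i → ∞.
ΔE_max = 13.6 × 9 / 1² = 122.4 eV.
λ_min = 1240 / 122.4 = 10.13 nm.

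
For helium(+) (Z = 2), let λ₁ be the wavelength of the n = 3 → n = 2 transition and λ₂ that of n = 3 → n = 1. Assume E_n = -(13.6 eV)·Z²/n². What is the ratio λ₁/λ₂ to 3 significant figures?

λ ∝ 1/ΔE ∝ 1/(1/n_f² − 1/n_i²), and the Z² and hc factors cancel in the ratio.
λ₁/λ₂ = (1/1² − 1/3²)/(1/2² − 1/3²) = 0.8889/0.1389 = 6.40.

6.40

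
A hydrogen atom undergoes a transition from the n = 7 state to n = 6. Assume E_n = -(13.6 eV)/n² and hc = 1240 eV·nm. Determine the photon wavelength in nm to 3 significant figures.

12400 nm

ΔE = 13.60 × (1/6² − 1/7²) = 13.60 × 0.007370 = 0.1002 eV.
λ = hc/ΔE = 1240 / 0.1002 = 12400 nm.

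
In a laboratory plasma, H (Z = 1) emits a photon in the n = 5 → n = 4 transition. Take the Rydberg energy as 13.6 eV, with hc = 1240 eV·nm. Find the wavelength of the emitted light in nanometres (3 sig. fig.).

ΔE = 13.60 × (1/4² − 1/5²) = 13.60 × 0.02250 = 0.3060 eV.
λ = hc/ΔE = 1240 / 0.3060 = 4050 nm.

4050 nm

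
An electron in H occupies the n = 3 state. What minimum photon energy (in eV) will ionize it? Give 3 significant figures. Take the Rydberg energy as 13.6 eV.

E_3 = −13.60/9 = −1.51 eV, so ionization (to E = 0) requires 1.51 eV.

1.51 eV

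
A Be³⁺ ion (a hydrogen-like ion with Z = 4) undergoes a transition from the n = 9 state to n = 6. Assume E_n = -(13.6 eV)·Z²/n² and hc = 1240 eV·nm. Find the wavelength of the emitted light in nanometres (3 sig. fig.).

369 nm

For Z = 4 the level energies scale as Z², so the effective Rydberg energy is 13.6 × 16 = 217.6 eV.
ΔE = 217.6 × (1/6² − 1/9²) = 217.6 × 0.01543 = 3.358 eV.
λ = hc/ΔE = 1240 / 3.358 = 369 nm.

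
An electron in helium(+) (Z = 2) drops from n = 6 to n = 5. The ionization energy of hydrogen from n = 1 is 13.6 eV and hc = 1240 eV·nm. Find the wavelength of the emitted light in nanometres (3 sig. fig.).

For Z = 2 the level energies scale as Z², so the effective Rydberg energy is 13.6 × 4 = 54.40 eV.
ΔE = 54.40 × (1/5² − 1/6²) = 54.40 × 0.01222 = 0.6649 eV.
λ = hc/ΔE = 1240 / 0.6649 = 1860 nm.

1860 nm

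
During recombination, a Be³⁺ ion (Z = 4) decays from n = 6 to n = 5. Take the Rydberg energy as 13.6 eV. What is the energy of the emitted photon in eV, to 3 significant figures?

2.66 eV

The Bohr energies scale as Z², so for Z = 4: E_n = −217.6/n² eV.
E_6 = −217.6/36 = −6.044 eV and E_5 = −217.6/25 = −8.704 eV.
The photon energy is |E_6 − E_5| = 2.66 eV.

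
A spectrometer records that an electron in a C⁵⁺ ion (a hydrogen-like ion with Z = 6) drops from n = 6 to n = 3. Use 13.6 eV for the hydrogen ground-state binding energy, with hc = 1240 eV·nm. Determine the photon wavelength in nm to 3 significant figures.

For Z = 6 the level energies scale as Z², so the effective Rydberg energy is 13.6 × 36 = 489.6 eV.
ΔE = 489.6 × (1/3² − 1/6²) = 489.6 × 0.08333 = 40.80 eV.
λ = hc/ΔE = 1240 / 40.80 = 30.4 nm.

30.4 nm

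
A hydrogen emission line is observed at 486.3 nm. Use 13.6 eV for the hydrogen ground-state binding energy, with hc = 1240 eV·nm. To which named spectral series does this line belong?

ΔE = 1240/486.3 = 2.550 eV.
This matches 13.6 × (1/2² − 1/4²), so n_f = 2: the Balmer series.

Balmer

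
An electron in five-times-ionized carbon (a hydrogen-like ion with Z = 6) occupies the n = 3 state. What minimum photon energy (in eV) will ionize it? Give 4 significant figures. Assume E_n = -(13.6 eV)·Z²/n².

E_n = −13.6 Z²/n² = −489.6/n² eV for Z = 6.
E_3 = −489.6/9 = −54.40 eV, so ionization (to E = 0) requires 54.40 eV.

54.40 eV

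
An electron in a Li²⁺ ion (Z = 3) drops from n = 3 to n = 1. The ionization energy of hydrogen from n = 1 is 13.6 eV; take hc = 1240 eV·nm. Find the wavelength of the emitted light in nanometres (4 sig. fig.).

For Z = 3 the level energies scale as Z², so the effective Rydberg energy is 13.6 × 9 = 122.4 eV.
ΔE = 122.4 × (1/1² − 1/3²) = 122.4 × 0.8889 = 108.8 eV.
λ = hc/ΔE = 1240 / 108.8 = 11.40 nm.

11.40 nm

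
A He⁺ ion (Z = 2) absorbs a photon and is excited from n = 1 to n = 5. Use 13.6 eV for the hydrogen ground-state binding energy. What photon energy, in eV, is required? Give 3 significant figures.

52.2 eV

The Bohr energies scale as Z², so for Z = 2: E_n = −54.40/n² eV.
E_5 = −54.40/25 = −2.176 eV and E_1 = −54.40/1 = −54.40 eV.
The photon energy is |E_5 − E_1| = 52.2 eV.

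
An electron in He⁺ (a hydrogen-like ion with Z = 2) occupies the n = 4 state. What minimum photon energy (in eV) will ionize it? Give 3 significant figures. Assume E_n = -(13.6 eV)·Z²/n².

E_n = −13.6 Z²/n² = −54.40/n² eV for Z = 2.
E_4 = −54.40/16 = −3.40 eV, so ionization (to E = 0) requires 3.40 eV.

3.40 eV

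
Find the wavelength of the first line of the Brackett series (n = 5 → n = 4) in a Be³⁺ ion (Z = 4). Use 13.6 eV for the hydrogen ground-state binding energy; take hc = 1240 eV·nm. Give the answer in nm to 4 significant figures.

253.3 nm

The Brackett series terminates on n_f = 4; the first line has n_i = 4+1 = 5.
ΔE = 217.6 × (1/4² − 1/5²) = 4.896 eV.
λ = 1240 / 4.896 = 253.3 nm.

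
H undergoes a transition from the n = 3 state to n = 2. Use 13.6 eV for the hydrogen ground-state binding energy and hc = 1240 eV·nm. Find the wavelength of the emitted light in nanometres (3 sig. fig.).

656 nm

ΔE = 13.60 × (1/2² − 1/3²) = 13.60 × 0.1389 = 1.889 eV.
λ = hc/ΔE = 1240 / 1.889 = 656 nm.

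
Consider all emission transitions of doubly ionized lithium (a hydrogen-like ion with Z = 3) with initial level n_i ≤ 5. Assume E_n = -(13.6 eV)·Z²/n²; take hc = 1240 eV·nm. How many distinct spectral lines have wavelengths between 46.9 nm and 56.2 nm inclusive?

Enumerate all n_i → n_f pairs with 1 ≤ n_f < n_i ≤ 5 and compute λ = 1240 / [13.6·9·(1/n_f² − 1/n_i²)].
Lines falling in [46.9, 56.2] nm: 5→2 (48.24 nm), 4→2 (54.03 nm).

2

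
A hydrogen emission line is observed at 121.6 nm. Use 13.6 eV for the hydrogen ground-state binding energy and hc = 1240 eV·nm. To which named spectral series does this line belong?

ΔE = 1240/121.6 = 10.20 eV.
This matches 13.6 × (1/1² − 1/2²), so n_f = 1: the Lyman series.

Lyman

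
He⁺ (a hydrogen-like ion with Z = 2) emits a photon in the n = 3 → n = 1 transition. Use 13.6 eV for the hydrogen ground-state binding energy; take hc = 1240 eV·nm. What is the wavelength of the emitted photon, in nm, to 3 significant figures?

For Z = 2 the level energies scale as Z², so the effective Rydberg energy is 13.6 × 4 = 54.40 eV.
ΔE = 54.40 × (1/1² − 1/3²) = 54.40 × 0.8889 = 48.36 eV.
λ = hc/ΔE = 1240 / 48.36 = 25.6 nm.

25.6 nm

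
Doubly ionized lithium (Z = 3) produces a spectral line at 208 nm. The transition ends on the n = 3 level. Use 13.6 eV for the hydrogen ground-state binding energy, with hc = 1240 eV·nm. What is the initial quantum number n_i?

n_i = 4

The photon energy is ΔE = hc/λ = 1240 / 208 = 5.962 eV.
With Z = 3, ΔE = 122.4 × (1/n_f² − 1/n_i²), so 1/n_f² − 1/n_i² = 0.04871.
With n_f = 3: 1/n_i² = 1/9 − 0.04871 = 0.06241, so n_i ≈ 4.00.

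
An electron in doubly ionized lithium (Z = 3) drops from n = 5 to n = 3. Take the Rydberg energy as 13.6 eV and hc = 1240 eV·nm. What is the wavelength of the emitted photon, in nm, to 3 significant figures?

For Z = 3 the level energies scale as Z², so the effective Rydberg energy is 13.6 × 9 = 122.4 eV.
ΔE = 122.4 × (1/3² − 1/5²) = 122.4 × 0.07111 = 8.704 eV.
λ = hc/ΔE = 1240 / 8.704 = 142 nm.

142 nm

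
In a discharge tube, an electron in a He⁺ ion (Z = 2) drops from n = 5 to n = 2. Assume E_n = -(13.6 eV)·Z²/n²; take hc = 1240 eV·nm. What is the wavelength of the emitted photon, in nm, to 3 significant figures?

For Z = 2 the level energies scale as Z², so the effective Rydberg energy is 13.6 × 4 = 54.40 eV.
ΔE = 54.40 × (1/2² − 1/5²) = 54.40 × 0.2100 = 11.42 eV.
λ = hc/ΔE = 1240 / 11.42 = 109 nm.

109 nm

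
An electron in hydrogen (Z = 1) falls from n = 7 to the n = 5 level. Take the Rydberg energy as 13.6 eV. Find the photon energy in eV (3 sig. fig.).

0.266 eV

E_7 = −13.60/49 = −0.2776 eV and E_5 = −13.60/25 = −0.5440 eV.
The photon energy is |E_7 − E_5| = 0.266 eV.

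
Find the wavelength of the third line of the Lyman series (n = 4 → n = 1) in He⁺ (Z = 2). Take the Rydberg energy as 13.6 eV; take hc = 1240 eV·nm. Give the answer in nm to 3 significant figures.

24.3 nm

The Lyman series terminates on n_f = 1; the third line has n_i = 1+3 = 4.
ΔE = 54.40 × (1/1² − 1/4²) = 51.00 eV.
λ = 1240 / 51.00 = 24.3 nm.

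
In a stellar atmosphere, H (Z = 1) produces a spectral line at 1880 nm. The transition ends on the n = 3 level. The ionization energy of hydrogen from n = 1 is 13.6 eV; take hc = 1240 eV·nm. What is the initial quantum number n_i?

n_i = 4

The photon energy is ΔE = hc/λ = 1240 / 1880 = 0.6596 eV.
With Z = 1, ΔE = 13.60 × (1/n_f² − 1/n_i²), so 1/n_f² − 1/n_i² = 0.04850.
With n_f = 3: 1/n_i² = 1/9 − 0.04850 = 0.06261, so n_i ≈ 4.00.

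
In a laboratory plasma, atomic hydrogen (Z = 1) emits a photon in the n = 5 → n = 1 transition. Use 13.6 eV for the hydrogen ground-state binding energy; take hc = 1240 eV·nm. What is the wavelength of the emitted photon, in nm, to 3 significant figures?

95.0 nm

ΔE = 13.60 × (1/1² − 1/5²) = 13.60 × 0.9600 = 13.06 eV.
λ = hc/ΔE = 1240 / 13.06 = 95.0 nm.
This line belongs to the Lyman series.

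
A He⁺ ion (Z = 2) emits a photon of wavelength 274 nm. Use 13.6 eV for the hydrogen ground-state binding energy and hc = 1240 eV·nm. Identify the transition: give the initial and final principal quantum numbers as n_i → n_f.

The photon energy is ΔE = hc/λ = 1240 / 274 = 4.526 eV.
With Z = 2, ΔE = 54.40 × (1/n_f² − 1/n_i²), so 1/n_f² − 1/n_i² = 0.08319.
Trying n_f = 3 gives 1/n_i² = 0.02792, i.e. n_i ≈ 6; this pair matches.

n_i = 6, n_f = 3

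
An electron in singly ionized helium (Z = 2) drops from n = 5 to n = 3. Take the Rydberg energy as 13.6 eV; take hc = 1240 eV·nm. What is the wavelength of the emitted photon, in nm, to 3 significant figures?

For Z = 2 the level energies scale as Z², so the effective Rydberg energy is 13.6 × 4 = 54.40 eV.
ΔE = 54.40 × (1/3² − 1/5²) = 54.40 × 0.07111 = 3.868 eV.
λ = hc/ΔE = 1240 / 3.868 = 321 nm.

321 nm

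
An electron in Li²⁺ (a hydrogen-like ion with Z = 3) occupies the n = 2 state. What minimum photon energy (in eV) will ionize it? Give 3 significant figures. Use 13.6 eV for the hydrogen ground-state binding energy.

30.6 eV

E_n = −13.6 Z²/n² = −122.4/n² eV for Z = 3.
E_2 = −122.4/4 = −30.6 eV, so ionization (to E = 0) requires 30.6 eV.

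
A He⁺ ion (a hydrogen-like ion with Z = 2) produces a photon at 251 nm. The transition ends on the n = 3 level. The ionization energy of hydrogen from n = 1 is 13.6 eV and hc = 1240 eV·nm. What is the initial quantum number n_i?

The photon energy is ΔE = hc/λ = 1240 / 251 = 4.940 eV.
With Z = 2, ΔE = 54.40 × (1/n_f² − 1/n_i²), so 1/n_f² − 1/n_i² = 0.09081.
With n_f = 3: 1/n_i² = 1/9 − 0.09081 = 0.02030, so n_i ≈ 7.02.

n_i = 7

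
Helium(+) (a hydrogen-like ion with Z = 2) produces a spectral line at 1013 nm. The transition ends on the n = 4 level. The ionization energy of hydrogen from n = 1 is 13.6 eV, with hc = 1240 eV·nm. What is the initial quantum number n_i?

The photon energy is ΔE = hc/λ = 1240 / 1013 = 1.224 eV.
With Z = 2, ΔE = 54.40 × (1/n_f² − 1/n_i²), so 1/n_f² − 1/n_i² = 0.02250.
With n_f = 4: 1/n_i² = 1/16 − 0.02250 = 0.04000, so n_i ≈ 5.00.

n_i = 5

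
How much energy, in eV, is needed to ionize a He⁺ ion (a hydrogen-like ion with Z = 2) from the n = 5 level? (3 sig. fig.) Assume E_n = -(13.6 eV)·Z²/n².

2.18 eV

E_n = −13.6 Z²/n² = −54.40/n² eV for Z = 2.
E_5 = −54.40/25 = −2.18 eV, so ionization (to E = 0) requires 2.18 eV.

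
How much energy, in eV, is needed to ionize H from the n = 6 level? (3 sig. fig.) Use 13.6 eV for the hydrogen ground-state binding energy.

E_6 = −13.60/36 = −0.378 eV, so ionization (to E = 0) requires 0.378 eV.

0.378 eV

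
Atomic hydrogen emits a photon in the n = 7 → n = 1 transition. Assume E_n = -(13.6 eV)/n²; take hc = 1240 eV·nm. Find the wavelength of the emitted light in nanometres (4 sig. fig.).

93.08 nm

ΔE = 13.60 × (1/1² − 1/7²) = 13.60 × 0.9796 = 13.32 eV.
λ = hc/ΔE = 1240 / 13.32 = 93.08 nm.
This line belongs to the Lyman series.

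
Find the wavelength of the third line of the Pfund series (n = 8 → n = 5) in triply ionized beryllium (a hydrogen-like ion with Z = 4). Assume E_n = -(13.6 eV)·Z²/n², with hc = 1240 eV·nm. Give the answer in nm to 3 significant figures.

234 nm

The Pfund series terminates on n_f = 5; the third line has n_i = 5+3 = 8.
ΔE = 217.6 × (1/5² − 1/8²) = 5.304 eV.
λ = 1240 / 5.304 = 234 nm.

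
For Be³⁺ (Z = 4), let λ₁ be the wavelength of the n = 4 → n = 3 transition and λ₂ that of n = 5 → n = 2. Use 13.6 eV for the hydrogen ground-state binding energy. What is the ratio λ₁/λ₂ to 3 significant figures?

4.32

λ ∝ 1/ΔE ∝ 1/(1/n_f² − 1/n_i²), and the Z² and hc factors cancel in the ratio.
λ₁/λ₂ = (1/2² − 1/5²)/(1/3² − 1/4²) = 0.2100/0.04861 = 4.32.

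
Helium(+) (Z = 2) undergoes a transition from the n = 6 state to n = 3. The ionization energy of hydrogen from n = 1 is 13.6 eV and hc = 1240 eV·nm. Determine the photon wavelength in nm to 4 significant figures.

For Z = 2 the level energies scale as Z², so the effective Rydberg energy is 13.6 × 4 = 54.40 eV.
ΔE = 54.40 × (1/3² − 1/6²) = 54.40 × 0.08333 = 4.533 eV.
λ = hc/ΔE = 1240 / 4.533 = 273.5 nm.

273.5 nm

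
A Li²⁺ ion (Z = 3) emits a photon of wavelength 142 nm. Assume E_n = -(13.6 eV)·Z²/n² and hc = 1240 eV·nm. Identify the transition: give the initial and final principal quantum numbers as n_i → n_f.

The photon energy is ΔE = hc/λ = 1240 / 142 = 8.732 eV.
With Z = 3, ΔE = 122.4 × (1/n_f² − 1/n_i²), so 1/n_f² − 1/n_i² = 0.07134.
Trying n_f = 3 gives 1/n_i² = 0.03977, i.e. n_i ≈ 5; this pair matches.

n_i = 5, n_f = 3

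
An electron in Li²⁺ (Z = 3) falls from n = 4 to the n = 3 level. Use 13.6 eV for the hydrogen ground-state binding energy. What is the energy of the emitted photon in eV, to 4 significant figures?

The Bohr energies scale as Z², so for Z = 3: E_n = −122.4/n² eV.
E_4 = −122.4/16 = −7.650 eV and E_3 = −122.4/9 = −13.60 eV.
The photon energy is |E_4 − E_3| = 5.950 eV.

5.950 eV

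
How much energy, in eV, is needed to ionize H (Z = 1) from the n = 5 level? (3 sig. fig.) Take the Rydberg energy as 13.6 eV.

E_5 = −13.60/25 = −0.544 eV, so ionization (to E = 0) requires 0.544 eV.

0.544 eV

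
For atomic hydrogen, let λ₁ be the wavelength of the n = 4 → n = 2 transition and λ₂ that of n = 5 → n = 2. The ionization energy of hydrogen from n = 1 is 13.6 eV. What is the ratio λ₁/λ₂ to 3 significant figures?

λ ∝ 1/ΔE ∝ 1/(1/n_f² − 1/n_i²), and the Z² and hc factors cancel in the ratio.
λ₁/λ₂ = (1/2² − 1/5²)/(1/2² − 1/4²) = 0.2100/0.1875 = 1.12.

1.12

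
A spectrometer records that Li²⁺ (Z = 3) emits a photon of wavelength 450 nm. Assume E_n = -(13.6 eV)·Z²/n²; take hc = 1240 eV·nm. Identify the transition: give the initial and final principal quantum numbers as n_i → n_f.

n_i = 5, n_f = 4

The photon energy is ΔE = hc/λ = 1240 / 450 = 2.756 eV.
With Z = 3, ΔE = 122.4 × (1/n_f² − 1/n_i²), so 1/n_f² − 1/n_i² = 0.02251.
Trying n_f = 4 gives 1/n_i² = 0.03999, i.e. n_i ≈ 5; this pair matches.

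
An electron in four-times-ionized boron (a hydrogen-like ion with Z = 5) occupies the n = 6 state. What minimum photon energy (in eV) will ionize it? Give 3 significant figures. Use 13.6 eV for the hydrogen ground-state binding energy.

E_n = −13.6 Z²/n² = −340.0/n² eV for Z = 5.
E_6 = −340.0/36 = −9.44 eV, so ionization (to E = 0) requires 9.44 eV.

9.44 eV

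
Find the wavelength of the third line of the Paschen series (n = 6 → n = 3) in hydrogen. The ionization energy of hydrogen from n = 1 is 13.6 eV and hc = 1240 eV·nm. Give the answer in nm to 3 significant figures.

1090 nm

The Paschen series terminates on n_f = 3; the third line has n_i = 3+3 = 6.
ΔE = 13.60 × (1/3² − 1/6²) = 1.133 eV.
λ = 1240 / 1.133 = 1090 nm.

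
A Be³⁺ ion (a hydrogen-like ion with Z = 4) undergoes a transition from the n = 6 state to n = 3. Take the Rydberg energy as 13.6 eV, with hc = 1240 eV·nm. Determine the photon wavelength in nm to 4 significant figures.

For Z = 4 the level energies scale as Z², so the effective Rydberg energy is 13.6 × 16 = 217.6 eV.
ΔE = 217.6 × (1/3² − 1/6²) = 217.6 × 0.08333 = 18.13 eV.
λ = hc/ΔE = 1240 / 18.13 = 68.38 nm.

68.38 nm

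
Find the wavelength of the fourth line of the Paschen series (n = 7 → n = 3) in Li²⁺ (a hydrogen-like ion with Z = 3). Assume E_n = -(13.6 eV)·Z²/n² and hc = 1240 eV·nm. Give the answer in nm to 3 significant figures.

112 nm

The Paschen series terminates on n_f = 3; the fourth line has n_i = 3+4 = 7.
ΔE = 122.4 × (1/3² − 1/7²) = 11.10 eV.
λ = 1240 / 11.10 = 112 nm.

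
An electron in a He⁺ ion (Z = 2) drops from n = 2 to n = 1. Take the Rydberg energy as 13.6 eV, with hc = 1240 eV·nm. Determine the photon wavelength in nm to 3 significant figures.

For Z = 2 the level energies scale as Z², so the effective Rydberg energy is 13.6 × 4 = 54.40 eV.
ΔE = 54.40 × (1/1² − 1/2²) = 54.40 × 0.7500 = 40.80 eV.
λ = hc/ΔE = 1240 / 40.80 = 30.4 nm.

30.4 nm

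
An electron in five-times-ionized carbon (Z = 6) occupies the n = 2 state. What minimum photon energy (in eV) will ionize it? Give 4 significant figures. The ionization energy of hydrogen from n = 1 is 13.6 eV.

E_n = −13.6 Z²/n² = −489.6/n² eV for Z = 6.
E_2 = −489.6/4 = −122.4 eV, so ionization (to E = 0) requires 122.4 eV.

122.4 eV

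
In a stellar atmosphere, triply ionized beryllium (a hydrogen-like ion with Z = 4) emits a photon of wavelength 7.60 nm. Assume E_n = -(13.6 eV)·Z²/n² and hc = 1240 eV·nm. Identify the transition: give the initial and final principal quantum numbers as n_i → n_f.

The photon energy is ΔE = hc/λ = 1240 / 7.60 = 163.2 eV.
With Z = 4, ΔE = 217.6 × (1/n_f² − 1/n_i²), so 1/n_f² − 1/n_i² = 0.7498.
Trying n_f = 1 gives 1/n_i² = 0.2502, i.e. n_i ≈ 2; this pair matches.

n_i = 2, n_f = 1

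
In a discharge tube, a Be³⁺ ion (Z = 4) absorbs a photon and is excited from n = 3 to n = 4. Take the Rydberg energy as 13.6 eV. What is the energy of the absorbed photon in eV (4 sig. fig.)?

10.58 eV

The Bohr energies scale as Z², so for Z = 4: E_n = −217.6/n² eV.
E_4 = −217.6/16 = −13.60 eV and E_3 = −217.6/9 = −24.18 eV.
The photon energy is |E_4 − E_3| = 10.58 eV.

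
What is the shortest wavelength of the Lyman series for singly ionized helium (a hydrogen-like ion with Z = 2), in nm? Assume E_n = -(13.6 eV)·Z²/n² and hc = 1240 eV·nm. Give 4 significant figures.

22.79 nm

The Lyman series has lower level n_f = 1; the series limit corresponds to n_i → ∞.
ΔE_max = 13.6 × 4 / 1² = 54.40 eV.
λ_min = 1240 / 54.40 = 22.79 nm.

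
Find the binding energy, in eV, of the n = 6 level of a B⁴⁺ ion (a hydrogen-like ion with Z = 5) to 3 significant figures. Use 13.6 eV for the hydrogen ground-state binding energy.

9.44 eV

E_n = −13.6 Z²/n² = −340.0/n² eV for Z = 5.
E_6 = −340.0/36 = −9.44 eV, so ionization (to E = 0) requires 9.44 eV.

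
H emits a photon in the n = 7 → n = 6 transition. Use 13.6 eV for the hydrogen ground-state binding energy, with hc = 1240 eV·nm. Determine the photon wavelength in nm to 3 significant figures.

ΔE = 13.60 × (1/6² − 1/7²) = 13.60 × 0.007370 = 0.1002 eV.
λ = hc/ΔE = 1240 / 0.1002 = 12400 nm.

12400 nm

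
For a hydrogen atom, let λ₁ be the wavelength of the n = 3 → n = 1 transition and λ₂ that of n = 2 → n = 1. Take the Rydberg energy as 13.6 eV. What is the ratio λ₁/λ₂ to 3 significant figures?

0.844

λ ∝ 1/ΔE ∝ 1/(1/n_f² − 1/n_i²), and the Z² and hc factors cancel in the ratio.
λ₁/λ₂ = (1/1² − 1/2²)/(1/1² − 1/3²) = 0.7500/0.8889 = 0.844.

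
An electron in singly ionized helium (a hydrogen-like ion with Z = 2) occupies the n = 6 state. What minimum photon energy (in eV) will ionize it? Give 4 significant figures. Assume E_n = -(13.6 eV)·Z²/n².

E_n = −13.6 Z²/n² = −54.40/n² eV for Z = 2.
E_6 = −54.40/36 = −1.511 eV, so ionization (to E = 0) requires 1.511 eV.

1.511 eV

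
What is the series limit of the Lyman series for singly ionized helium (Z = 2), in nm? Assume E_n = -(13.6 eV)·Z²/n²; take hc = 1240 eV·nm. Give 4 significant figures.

The Lyman series has lower level n_f = 1; the series limit corresponds to n_i → ∞.
ΔE_max = 13.6 × 4 / 1² = 54.40 eV.
λ_min = 1240 / 54.40 = 22.79 nm.

22.79 nm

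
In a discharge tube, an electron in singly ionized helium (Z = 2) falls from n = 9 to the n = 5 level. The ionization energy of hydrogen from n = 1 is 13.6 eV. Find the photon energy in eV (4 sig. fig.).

The Bohr energies scale as Z², so for Z = 2: E_n = −54.40/n² eV.
E_9 = −54.40/81 = −0.6716 eV and E_5 = −54.40/25 = −2.176 eV.
The photon energy is |E_9 − E_5| = 1.504 eV.

1.504 eV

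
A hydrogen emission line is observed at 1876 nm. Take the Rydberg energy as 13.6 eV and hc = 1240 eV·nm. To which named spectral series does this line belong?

ΔE = 1240/1876 = 0.6610 eV.
This matches 13.6 × (1/3² − 1/4²), so n_f = 3: the Paschen series.

Paschen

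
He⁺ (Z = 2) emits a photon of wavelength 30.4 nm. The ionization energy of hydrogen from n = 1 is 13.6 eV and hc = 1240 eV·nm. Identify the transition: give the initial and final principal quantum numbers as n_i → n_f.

The photon energy is ΔE = hc/λ = 1240 / 30.4 = 40.79 eV.
With Z = 2, ΔE = 54.40 × (1/n_f² − 1/n_i²), so 1/n_f² − 1/n_i² = 0.7498.
Trying n_f = 1 gives 1/n_i² = 0.2502, i.e. n_i ≈ 2; this pair matches.

n_i = 2, n_f = 1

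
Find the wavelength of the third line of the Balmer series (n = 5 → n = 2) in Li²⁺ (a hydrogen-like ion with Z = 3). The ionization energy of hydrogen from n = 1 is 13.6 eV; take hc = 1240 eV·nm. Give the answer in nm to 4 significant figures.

The Balmer series terminates on n_f = 2; the third line has n_i = 2+3 = 5.
ΔE = 122.4 × (1/2² − 1/5²) = 25.70 eV.
λ = 1240 / 25.70 = 48.24 nm.

48.24 nm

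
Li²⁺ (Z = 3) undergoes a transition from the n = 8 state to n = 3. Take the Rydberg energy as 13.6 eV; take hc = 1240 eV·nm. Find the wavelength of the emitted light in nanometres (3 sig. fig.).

For Z = 3 the level energies scale as Z², so the effective Rydberg energy is 13.6 × 9 = 122.4 eV.
ΔE = 122.4 × (1/3² − 1/8²) = 122.4 × 0.09549 = 11.69 eV.
λ = hc/ΔE = 1240 / 11.69 = 106 nm.

106 nm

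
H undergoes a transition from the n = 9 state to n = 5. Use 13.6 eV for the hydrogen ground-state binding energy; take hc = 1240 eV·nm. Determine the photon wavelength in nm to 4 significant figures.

ΔE = 13.60 × (1/5² − 1/9²) = 13.60 × 0.02765 = 0.3761 eV.
λ = hc/ΔE = 1240 / 0.3761 = 3297 nm.

3297 nm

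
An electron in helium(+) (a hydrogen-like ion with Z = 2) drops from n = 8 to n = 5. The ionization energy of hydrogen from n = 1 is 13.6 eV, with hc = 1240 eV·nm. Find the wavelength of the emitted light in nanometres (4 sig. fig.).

For Z = 2 the level energies scale as Z², so the effective Rydberg energy is 13.6 × 4 = 54.40 eV.
ΔE = 54.40 × (1/5² − 1/8²) = 54.40 × 0.02438 = 1.326 eV.
λ = hc/ΔE = 1240 / 1.326 = 935.1 nm.

935.1 nm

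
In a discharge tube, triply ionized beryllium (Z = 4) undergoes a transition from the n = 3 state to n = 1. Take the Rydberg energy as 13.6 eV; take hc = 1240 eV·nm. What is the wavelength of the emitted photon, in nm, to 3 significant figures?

For Z = 4 the level energies scale as Z², so the effective Rydberg energy is 13.6 × 16 = 217.6 eV.
ΔE = 217.6 × (1/1² − 1/3²) = 217.6 × 0.8889 = 193.4 eV.
λ = hc/ΔE = 1240 / 193.4 = 6.41 nm.

6.41 nm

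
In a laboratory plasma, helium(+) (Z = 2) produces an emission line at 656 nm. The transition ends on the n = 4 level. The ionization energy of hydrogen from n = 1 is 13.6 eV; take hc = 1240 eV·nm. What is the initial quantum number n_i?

n_i = 6

The photon energy is ΔE = hc/λ = 1240 / 656 = 1.890 eV.
With Z = 2, ΔE = 54.40 × (1/n_f² − 1/n_i²), so 1/n_f² − 1/n_i² = 0.03475.
With n_f = 4: 1/n_i² = 1/16 − 0.03475 = 0.02775, so n_i ≈ 6.00.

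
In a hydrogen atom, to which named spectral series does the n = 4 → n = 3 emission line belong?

The series is set by the lower level: n_f = 3 is the Paschen series.

Paschen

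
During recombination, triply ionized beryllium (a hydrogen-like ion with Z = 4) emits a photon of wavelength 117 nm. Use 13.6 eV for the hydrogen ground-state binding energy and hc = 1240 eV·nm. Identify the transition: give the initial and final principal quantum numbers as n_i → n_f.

n_i = 4, n_f = 3

The photon energy is ΔE = hc/λ = 1240 / 117 = 10.60 eV.
With Z = 4, ΔE = 217.6 × (1/n_f² − 1/n_i²), so 1/n_f² − 1/n_i² = 0.04871.
Trying n_f = 3 gives 1/n_i² = 0.06241, i.e. n_i ≈ 4; this pair matches.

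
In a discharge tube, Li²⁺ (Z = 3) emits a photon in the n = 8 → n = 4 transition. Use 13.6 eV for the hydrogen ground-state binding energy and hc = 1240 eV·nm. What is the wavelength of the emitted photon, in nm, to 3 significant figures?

For Z = 3 the level energies scale as Z², so the effective Rydberg energy is 13.6 × 9 = 122.4 eV.
ΔE = 122.4 × (1/4² − 1/8²) = 122.4 × 0.04688 = 5.738 eV.
λ = hc/ΔE = 1240 / 5.738 = 216 nm.

216 nm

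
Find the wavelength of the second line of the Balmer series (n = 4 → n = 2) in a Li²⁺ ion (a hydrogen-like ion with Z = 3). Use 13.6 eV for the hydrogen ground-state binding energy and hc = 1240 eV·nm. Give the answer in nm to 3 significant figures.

54.0 nm

The Balmer series terminates on n_f = 2; the second line has n_i = 2+2 = 4.
ΔE = 122.4 × (1/2² − 1/4²) = 22.95 eV.
λ = 1240 / 22.95 = 54.0 nm.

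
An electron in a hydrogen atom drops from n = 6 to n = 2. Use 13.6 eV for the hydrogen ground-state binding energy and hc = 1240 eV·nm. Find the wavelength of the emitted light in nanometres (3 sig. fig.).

410 nm

ΔE = 13.60 × (1/2² − 1/6²) = 13.60 × 0.2222 = 3.022 eV.
λ = hc/ΔE = 1240 / 3.022 = 410 nm.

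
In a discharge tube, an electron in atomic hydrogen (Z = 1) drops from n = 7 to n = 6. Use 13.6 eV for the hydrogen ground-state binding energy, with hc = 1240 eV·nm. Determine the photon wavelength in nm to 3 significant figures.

ΔE = 13.60 × (1/6² − 1/7²) = 13.60 × 0.007370 = 0.1002 eV.
λ = hc/ΔE = 1240 / 0.1002 = 12400 nm.

12400 nm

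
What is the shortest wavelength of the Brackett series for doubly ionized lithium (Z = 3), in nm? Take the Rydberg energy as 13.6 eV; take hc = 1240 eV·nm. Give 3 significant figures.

162 nm

The Brackett series has lower level n_f = 4; the series limit corresponds to n_i → ∞.
ΔE_max = 13.6 × 9 / 4² = 7.650 eV.
λ_min = 1240 / 7.650 = 162 nm.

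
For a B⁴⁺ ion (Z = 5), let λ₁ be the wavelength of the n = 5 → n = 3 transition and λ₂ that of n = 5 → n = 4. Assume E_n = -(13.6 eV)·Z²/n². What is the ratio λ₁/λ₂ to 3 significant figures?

λ ∝ 1/ΔE ∝ 1/(1/n_f² − 1/n_i²), and the Z² and hc factors cancel in the ratio.
λ₁/λ₂ = (1/4² − 1/5²)/(1/3² − 1/5²) = 0.02250/0.07111 = 0.316.

0.316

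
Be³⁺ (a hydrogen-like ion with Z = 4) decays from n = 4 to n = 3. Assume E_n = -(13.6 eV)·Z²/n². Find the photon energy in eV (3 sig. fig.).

10.6 eV

The Bohr energies scale as Z², so for Z = 4: E_n = −217.6/n² eV.
E_4 = −217.6/16 = −13.60 eV and E_3 = −217.6/9 = −24.18 eV.
The photon energy is |E_4 − E_3| = 10.6 eV.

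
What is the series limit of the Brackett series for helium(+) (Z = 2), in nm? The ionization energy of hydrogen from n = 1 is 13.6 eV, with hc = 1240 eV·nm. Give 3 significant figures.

The Brackett series has lower level n_f = 4; the series limit corresponds to n_i → ∞.
ΔE_max = 13.6 × 4 / 4² = 3.400 eV.
λ_min = 1240 / 3.400 = 365 nm.

365 nm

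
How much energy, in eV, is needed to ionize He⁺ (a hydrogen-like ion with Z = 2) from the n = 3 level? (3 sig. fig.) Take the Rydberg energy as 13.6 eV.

6.04 eV

E_n = −13.6 Z²/n² = −54.40/n² eV for Z = 2.
E_3 = −54.40/9 = −6.04 eV, so ionization (to E = 0) requires 6.04 eV.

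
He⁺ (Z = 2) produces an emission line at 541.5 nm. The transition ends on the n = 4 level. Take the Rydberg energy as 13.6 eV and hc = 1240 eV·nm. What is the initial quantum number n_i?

The photon energy is ΔE = hc/λ = 1240 / 541.5 = 2.290 eV.
With Z = 2, ΔE = 54.40 × (1/n_f² − 1/n_i²), so 1/n_f² − 1/n_i² = 0.04209.
With n_f = 4: 1/n_i² = 1/16 − 0.04209 = 0.02041, so n_i ≈ 7.00.

n_i = 7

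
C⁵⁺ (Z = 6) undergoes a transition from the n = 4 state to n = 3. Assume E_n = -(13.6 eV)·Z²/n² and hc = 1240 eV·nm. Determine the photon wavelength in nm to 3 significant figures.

For Z = 6 the level energies scale as Z², so the effective Rydberg energy is 13.6 × 36 = 489.6 eV.
ΔE = 489.6 × (1/3² − 1/4²) = 489.6 × 0.04861 = 23.80 eV.
λ = hc/ΔE = 1240 / 23.80 = 52.1 nm.

52.1 nm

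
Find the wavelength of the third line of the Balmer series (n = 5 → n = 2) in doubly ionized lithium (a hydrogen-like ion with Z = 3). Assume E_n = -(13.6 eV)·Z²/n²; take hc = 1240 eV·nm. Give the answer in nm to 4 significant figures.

48.24 nm

The Balmer series terminates on n_f = 2; the third line has n_i = 2+3 = 5.
ΔE = 122.4 × (1/2² − 1/5²) = 25.70 eV.
λ = 1240 / 25.70 = 48.24 nm.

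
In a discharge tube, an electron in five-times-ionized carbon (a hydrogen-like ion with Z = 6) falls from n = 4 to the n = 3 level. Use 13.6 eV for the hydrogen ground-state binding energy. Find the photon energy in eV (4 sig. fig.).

23.80 eV

The Bohr energies scale as Z², so for Z = 6: E_n = −489.6/n² eV.
E_4 = −489.6/16 = −30.60 eV and E_3 = −489.6/9 = −54.40 eV.
The photon energy is |E_4 − E_3| = 23.80 eV.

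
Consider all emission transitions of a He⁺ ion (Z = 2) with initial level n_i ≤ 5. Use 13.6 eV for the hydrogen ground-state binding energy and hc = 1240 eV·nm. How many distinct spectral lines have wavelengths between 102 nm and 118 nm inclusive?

1

Enumerate all n_i → n_f pairs with 1 ≤ n_f < n_i ≤ 5 and compute λ = 1240 / [13.6·4·(1/n_f² − 1/n_i²)].
Lines falling in [102, 118] nm: 5→2 (108.5 nm).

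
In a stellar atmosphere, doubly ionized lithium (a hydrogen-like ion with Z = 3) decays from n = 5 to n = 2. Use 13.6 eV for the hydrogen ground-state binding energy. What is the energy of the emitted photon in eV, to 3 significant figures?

25.7 eV

The Bohr energies scale as Z², so for Z = 3: E_n = −122.4/n² eV.
E_5 = −122.4/25 = −4.896 eV and E_2 = −122.4/4 = −30.60 eV.
The photon energy is |E_5 − E_2| = 25.7 eV.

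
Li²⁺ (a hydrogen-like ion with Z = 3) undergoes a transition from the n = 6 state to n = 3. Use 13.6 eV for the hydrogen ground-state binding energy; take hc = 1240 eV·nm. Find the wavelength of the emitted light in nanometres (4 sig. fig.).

For Z = 3 the level energies scale as Z², so the effective Rydberg energy is 13.6 × 9 = 122.4 eV.
ΔE = 122.4 × (1/3² − 1/6²) = 122.4 × 0.08333 = 10.20 eV.
λ = hc/ΔE = 1240 / 10.20 = 121.6 nm.

121.6 nm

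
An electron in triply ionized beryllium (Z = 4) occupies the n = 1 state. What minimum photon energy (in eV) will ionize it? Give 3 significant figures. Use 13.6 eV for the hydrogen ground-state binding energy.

E_n = −13.6 Z²/n² = −217.6/n² eV for Z = 4.
E_1 = −217.6/1 = −218 eV, so ionization (to E = 0) requires 218 eV.

218 eV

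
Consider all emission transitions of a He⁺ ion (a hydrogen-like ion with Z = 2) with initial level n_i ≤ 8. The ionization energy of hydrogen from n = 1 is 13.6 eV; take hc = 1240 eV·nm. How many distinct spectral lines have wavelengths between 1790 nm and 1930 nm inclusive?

2

Enumerate all n_i → n_f pairs with 1 ≤ n_f < n_i ≤ 8 and compute λ = 1240 / [13.6·4·(1/n_f² − 1/n_i²)].
Lines falling in [1790, 1930] nm: 6→5 (1865 nm), 8→6 (1876 nm).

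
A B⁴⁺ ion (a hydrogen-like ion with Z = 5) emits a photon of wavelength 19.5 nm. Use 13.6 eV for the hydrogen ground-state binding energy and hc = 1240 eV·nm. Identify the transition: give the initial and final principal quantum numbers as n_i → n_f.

n_i = 4, n_f = 2

The photon energy is ΔE = hc/λ = 1240 / 19.5 = 63.59 eV.
With Z = 5, ΔE = 340.0 × (1/n_f² − 1/n_i²), so 1/n_f² − 1/n_i² = 0.1870.
Trying n_f = 2 gives 1/n_i² = 0.06297, i.e. n_i ≈ 4; this pair matches.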